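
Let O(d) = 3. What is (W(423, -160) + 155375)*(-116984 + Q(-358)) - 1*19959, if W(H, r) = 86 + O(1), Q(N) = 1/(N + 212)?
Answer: -1327637976787/73 ≈ -1.8187e+10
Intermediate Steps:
Q(N) = 1/(212 + N)
W(H, r) = 89 (W(H, r) = 86 + 3 = 89)
(W(423, -160) + 155375)*(-116984 + Q(-358)) - 1*19959 = (89 + 155375)*(-116984 + 1/(212 - 358)) - 1*19959 = 155464*(-116984 + 1/(-146)) - 19959 = 155464*(-116984 - 1/146) - 19959 = 155464*(-17079665/146) - 19959 = -1327636519780/73 - 19959 = -1327637976787/73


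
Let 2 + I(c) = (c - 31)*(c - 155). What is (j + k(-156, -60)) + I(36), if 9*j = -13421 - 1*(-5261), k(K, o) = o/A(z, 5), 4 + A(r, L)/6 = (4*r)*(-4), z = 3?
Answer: -117271/78 ≈ -1503.5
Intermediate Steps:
I(c) = -2 + (-155 + c)*(-31 + c) (I(c) = -2 + (c - 31)*(c - 155) = -2 + (-31 + c)*(-155 + c) = -2 + (-155 + c)*(-31 + c))
A(r, L) = -24 - 96*r (A(r, L) = -24 + 6*((4*r)*(-4)) = -24 + 6*(-16*r) = -24 - 96*r)
k(K, o) = -o/312 (k(K, o) = o/(-24 - 96*3) = o/(-24 - 288) = o/(-312) = o*(-1/312) = -o/312)
j = -2720/3 (j = (-13421 - 1*(-5261))/9 = (-13421 + 5261)/9 = (⅑)*(-8160) = -2720/3 ≈ -906.67)
(j + k(-156, -60)) + I(36) = (-2720/3 - 1/312*(-60)) + (4803 + 36² - 186*36) = (-2720/3 + 5/26) + (4803 + 1296 - 6696) = -70705/78 - 597 = -117271/78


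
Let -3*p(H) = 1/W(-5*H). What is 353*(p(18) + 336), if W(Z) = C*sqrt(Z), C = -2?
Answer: 118608 - 353*I*sqrt(10)/180 ≈ 1.1861e+5 - 6.2016*I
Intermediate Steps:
W(Z) = -2*sqrt(Z)
p(H) = sqrt(5)/(30*sqrt(-H)) (p(H) = -(-sqrt(5)/(10*sqrt(-H)))/3 = -(-1)*sqrt(5)/(30*sqrt(-H)) = sqrt(5)/(30*sqrt(-H)))
353*(p(18) + 336) = 353*(sqrt(5)/(30*sqrt(-1*18)) + 336) = 353*(sqrt(5)/(30*sqrt(-18)) + 336) = 353*(sqrt(5)*(-I*sqrt(2)/6)/30 + 336) = 353*(-I*sqrt(10)/180 + 336) = 353*(336 - I*sqrt(10)/180) = 118608 - 353*I*sqrt(10)/180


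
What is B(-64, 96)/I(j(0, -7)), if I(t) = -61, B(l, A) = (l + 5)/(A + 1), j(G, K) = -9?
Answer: 59/5917 ≈ 0.0099713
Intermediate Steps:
B(l, A) = (5 + l)/(1 + A)
B(-64, 96)/I(j(0, -7)) = ((5 - 64)/(1 + 96))/(-61) = (-59/97)*(-1/61) = ((1/97)*(-59))*(-1/61) = -59/97*(-1/61) = 59/5917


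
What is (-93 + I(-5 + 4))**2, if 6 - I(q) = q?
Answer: 7396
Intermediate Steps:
I(q) = 6 - q
(-93 + I(-5 + 4))**2 = (-93 + (6 - (-5 + 4)))**2 = (-93 + (6 - 1*(-1)))**2 = (-93 + (6 + 1))**2 = (-93 + 7)**2 = (-86)**2 = 7396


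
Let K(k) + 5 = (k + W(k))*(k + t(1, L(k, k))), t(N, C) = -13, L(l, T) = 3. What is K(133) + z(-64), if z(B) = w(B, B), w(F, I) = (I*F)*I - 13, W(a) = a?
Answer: -230242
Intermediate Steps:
w(F, I) = -13 + F*I**2 (w(F, I) = (F*I)*I - 13 = F*I**2 - 13 = -13 + F*I**2)
z(B) = -13 + B**3 (z(B) = -13 + B*B**2 = -13 + B**3)
K(k) = -5 + 2*k*(-13 + k) (K(k) = -5 + (k + k)*(k - 13) = -5 + (2*k)*(-13 + k) = -5 + 2*k*(-13 + k))
K(133) + z(-64) = (-5 - 26*133 + 2*133**2) + (-13 + (-64)**3) = (-5 - 3458 + 2*17689) + (-13 - 262144) = (-5 - 3458 + 35378) - 262157 = 31915 - 262157 = -230242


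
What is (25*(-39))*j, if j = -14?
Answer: 13650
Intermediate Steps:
(25*(-39))*j = (25*(-39))*(-14) = -975*(-14) = 13650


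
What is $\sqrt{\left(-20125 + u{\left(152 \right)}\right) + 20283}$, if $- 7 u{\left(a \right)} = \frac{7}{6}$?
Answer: $\frac{\sqrt{5682}}{6} \approx 12.563$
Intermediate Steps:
$u{\left(a \right)} = - \frac{1}{6}$ ($u{\left(a \right)} = - \frac{7 \cdot \frac{1}{6}}{7} = \left(- \frac{1}{7}\right) \frac{7}{6} = - \frac{1}{6}$)
$\sqrt{\left(-20125 + u{\left(152 \right)}\right) + 20283} = \sqrt{\left(-20125 - \frac{1}{6}\right) + 20283} = \sqrt{- \frac{120751}{6} + 20283} = \sqrt{\frac{947}{6}} = \frac{\sqrt{5682}}{6}$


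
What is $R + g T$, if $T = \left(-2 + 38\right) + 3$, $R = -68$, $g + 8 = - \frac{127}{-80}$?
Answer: $- \frac{25447}{80} \approx -318.09$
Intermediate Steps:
$g = - \frac{513}{80}$ ($g = -8 - \frac{127}{-80} = -8 - - \frac{127}{80} = -8 + \frac{127}{80} = - \frac{513}{80} \approx -6.4125$)
$T = 39$ ($T = 36 + 3 = 39$)
$R + g T = -68 - \frac{20007}{80} = - \frac{25447}{80}$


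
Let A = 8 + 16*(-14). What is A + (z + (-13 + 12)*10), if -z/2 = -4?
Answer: -218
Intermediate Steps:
z = 8 (z = -2*(-4) = 8)
A = -216 (A = 8 - 224 = -216)
A + (z + (-13 + 12)*10) = -216 + (8 + (-13 + 12)*10) = -216 + (8 - 1*10) = -216 + (8 - 10) = -216 - 2 = -218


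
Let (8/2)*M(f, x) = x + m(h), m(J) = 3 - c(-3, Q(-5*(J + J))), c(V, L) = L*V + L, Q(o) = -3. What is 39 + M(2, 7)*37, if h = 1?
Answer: 76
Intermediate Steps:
c(V, L) = L + L*V
m(J) = -3 (m(J) = 3 - (-3)*(1 - 3) = 3 - (-3)*(-2) = 3 - 1*6 = 3 - 6 = -3)
M(f, x) = -¾ + x/4 (M(f, x) = (x - 3)/4 = (-3 + x)/4 = -¾ + x/4)
39 + M(2, 7)*37 = 39 + (-¾ + (¼)*7)*37 = 39 + (-¾ + 7/4)*37 = 39 + 1*37 = 39 + 37 = 76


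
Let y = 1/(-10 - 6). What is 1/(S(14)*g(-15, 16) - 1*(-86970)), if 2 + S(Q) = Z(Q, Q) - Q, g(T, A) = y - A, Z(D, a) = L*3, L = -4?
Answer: 4/349679 ≈ 1.1439e-5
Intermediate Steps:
y = -1/16 (y = 1/(-16) = -1/16 ≈ -0.062500)
Z(D, a) = -12 (Z(D, a) = -4*3 = -12)
g(T, A) = -1/16 - A
S(Q) = -14 - Q (S(Q) = -2 + (-12 - Q) = -14 - Q)
1/(S(14)*g(-15, 16) - 1*(-86970)) = 1/((-14 - 1*14)*(-1/16 - 1*16) - 1*(-86970)) = 1/((-14 - 14)*(-1/16 - 16) + 86970) = 1/(-28*(-257/16) + 86970) = 1/(1799/4 + 86970) = 1/(349679/4) = 4/349679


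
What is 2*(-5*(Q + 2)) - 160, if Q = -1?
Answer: -170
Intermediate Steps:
2*(-5*(Q + 2)) - 160 = 2*(-5*(-1 + 2)) - 160 = 2*(-5*1) - 160 = 2*(-5) - 160 = -10 - 160 = -170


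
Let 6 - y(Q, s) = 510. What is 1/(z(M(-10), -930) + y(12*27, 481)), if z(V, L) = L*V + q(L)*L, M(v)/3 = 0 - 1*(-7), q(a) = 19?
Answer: -1/37704 ≈ -2.6522e-5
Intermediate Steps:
M(v) = 21 (M(v) = 3*(0 - 1*(-7)) = 3*(0 + 7) = 3*7 = 21)
z(V, L) = 19*L + L*V (z(V, L) = L*V + 19*L = 19*L + L*V)
y(Q, s) = -504 (y(Q, s) = 6 - 1*510 = 6 - 510 = -504)
1/(z(M(-10), -930) + y(12*27, 481)) = 1/(-930*(19 + 21) - 504) = 1/(-930*40 - 504) = 1/(-37200 - 504) = 1/(-37704) = -1/37704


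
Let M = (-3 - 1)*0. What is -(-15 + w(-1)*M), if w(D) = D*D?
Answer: 15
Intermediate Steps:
w(D) = D²
M = 0 (M = -4*0 = 0)
-(-15 + w(-1)*M) = -(-15 + (-1)²*0) = -(-15 + 1*0) = -(-15 + 0) = -1*(-15) = 15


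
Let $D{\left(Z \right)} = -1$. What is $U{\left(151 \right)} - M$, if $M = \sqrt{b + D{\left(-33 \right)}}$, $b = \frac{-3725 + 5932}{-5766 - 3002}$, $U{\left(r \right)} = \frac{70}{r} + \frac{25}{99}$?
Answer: $\frac{10705}{14949} - \frac{5 i \sqrt{60143}}{1096} \approx 0.7161 - 1.1188 i$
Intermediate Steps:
$U{\left(r \right)} = \frac{25}{99} + \frac{70}{r}$ ($U{\left(r \right)} = \frac{70}{r} + 25 \cdot \frac{1}{99} = \frac{70}{r} + \frac{25}{99} = \frac{25}{99} + \frac{70}{r}$)
$b = - \frac{2207}{8768}$ ($b = \frac{2207}{-8768} = 2207 \left(- \frac{1}{8768}\right) = - \frac{2207}{8768} \approx -0.25171$)
$M = \frac{5 i \sqrt{60143}}{1096}$ ($M = \sqrt{- \frac{2207}{8768} - 1} = \sqrt{- \frac{10975}{8768}} = \frac{5 i \sqrt{60143}}{1096} \approx 1.1188 i$)
$U{\left(151 \right)} - M = \left(\frac{25}{99} + \frac{70}{151}\right) - \frac{5 i \sqrt{60143}}{1096} = \frac{10705}{14949} - \frac{5 i \sqrt{60143}}{1096}$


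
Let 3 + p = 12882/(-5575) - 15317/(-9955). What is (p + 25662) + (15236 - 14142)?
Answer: 296945048618/11099825 ≈ 26752.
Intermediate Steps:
p = -41869082/11099825 (p = -3 + (12882/(-5575) - 15317/(-9955)) = -3 + (12882*(-1/5575) - 15317*(-1/9955)) = -3 + (-12882/5575 + 15317/9955) = -3 - 8569607/11099825 = -41869082/11099825 ≈ -3.7720)
(p + 25662) + (15236 - 14142) = (-41869082/11099825 + 25662) + (15236 - 14142) = 284801840068/11099825 + 1094 = 296945048618/11099825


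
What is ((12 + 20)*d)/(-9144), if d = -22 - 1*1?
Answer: 92/1143 ≈ 0.080490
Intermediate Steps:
d = -23 (d = -22 - 1 = -23)
((12 + 20)*d)/(-9144) = ((12 + 20)*(-23))/(-9144) = (32*(-23))*(-1/9144) = -736*(-1/9144) = 92/1143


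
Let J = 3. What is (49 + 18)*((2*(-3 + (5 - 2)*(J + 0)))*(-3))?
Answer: -2412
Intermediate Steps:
(49 + 18)*((2*(-3 + (5 - 2)*(J + 0)))*(-3)) = (49 + 18)*((2*(-3 + (5 - 2)*(3 + 0)))*(-3)) = 67*((2*(-3 + 3*3))*(-3)) = 67*((2*(-3 + 9))*(-3)) = 67*((2*6)*(-3)) = 67*(12*(-3)) = 67*(-36) = -2412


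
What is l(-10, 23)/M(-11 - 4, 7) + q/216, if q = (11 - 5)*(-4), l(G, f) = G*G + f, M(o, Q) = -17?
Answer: -1124/153 ≈ -7.3464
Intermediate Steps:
l(G, f) = f + G² (l(G, f) = G² + f = f + G²)
q = -24 (q = 6*(-4) = -24)
l(-10, 23)/M(-11 - 4, 7) + q/216 = (23 + (-10)²)/(-17) - 24/216 = (23 + 100)*(-1/17) - 24*1/216 = 123*(-1/17) - ⅑ = -123/17 - ⅑ = -1124/153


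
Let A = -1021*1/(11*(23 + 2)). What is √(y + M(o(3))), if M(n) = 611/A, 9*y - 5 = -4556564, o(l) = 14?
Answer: 2*I*√1187871975561/3063 ≈ 711.65*I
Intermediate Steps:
y = -1518853/3 (y = 5/9 + (⅑)*(-4556564) = 5/9 - 4556564/9 = -1518853/3 ≈ -5.0628e+5)
A = -1021/275 (A = -1021/(25*11) = -1021/275 ≈ -3.7127)
M(n) = -168025/1021 (M(n) = 611/(-1021/275) = 611*(-275/1021) = -168025/1021)
√(y + M(o(3))) = √(-1518853/3 - 168025/1021) = √(-1551252988/3063) = 2*I*√1187871975561/3063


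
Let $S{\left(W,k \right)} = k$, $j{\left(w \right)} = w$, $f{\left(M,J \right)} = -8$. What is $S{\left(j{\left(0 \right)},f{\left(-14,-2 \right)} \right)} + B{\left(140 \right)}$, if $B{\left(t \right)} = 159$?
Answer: $151$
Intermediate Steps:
$S{\left(j{\left(0 \right)},f{\left(-14,-2 \right)} \right)} + B{\left(140 \right)} = -8 + 159 = 151$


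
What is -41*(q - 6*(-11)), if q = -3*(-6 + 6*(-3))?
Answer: -5658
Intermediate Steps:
q = 72 (q = -3*(-6 - 18) = -3*(-24) = 72)
-41*(q - 6*(-11)) = -41*(72 - 6*(-11)) = -41*(72 + 66) = -41*138 = -5658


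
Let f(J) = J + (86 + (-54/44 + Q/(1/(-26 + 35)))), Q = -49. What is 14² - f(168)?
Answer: 8453/22 ≈ 384.23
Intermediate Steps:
f(J) = -7837/22 + J (f(J) = J + (86 + (-54/44 - 49/(1/(-26 + 35)))) = J + (86 + (-54*1/44 - 49/(1/9))) = J + (86 + (-27/22 - 49/⅑)) = J + (86 + (-27/22 - 49*9)) = J + (86 + (-27/22 - 441)) = J + (86 - 9729/22) = J - 7837/22 = -7837/22 + J)
14² - f(168) = 14² - (-7837/22 + 168) = 196 - 1*(-4141/22) = 196 + 4141/22 = 8453/22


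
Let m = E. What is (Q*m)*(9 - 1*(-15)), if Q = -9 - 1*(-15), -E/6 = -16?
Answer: 13824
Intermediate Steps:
E = 96 (E = -6*(-16) = 96)
m = 96
Q = 6 (Q = -9 + 15 = 6)
(Q*m)*(9 - 1*(-15)) = (6*96)*(9 - 1*(-15)) = 576*(9 + 15) = 576*24 = 13824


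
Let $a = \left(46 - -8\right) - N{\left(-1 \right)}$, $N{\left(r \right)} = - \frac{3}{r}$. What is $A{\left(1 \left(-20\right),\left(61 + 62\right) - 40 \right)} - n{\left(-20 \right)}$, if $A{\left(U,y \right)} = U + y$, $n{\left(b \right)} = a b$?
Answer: $1083$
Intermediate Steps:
$a = 51$ ($a = \left(46 - -8\right) - - \frac{3}{-1} = \left(46 + 8\right) - \left(-3\right) \left(-1\right) = 54 - 3 = 51$)
$n{\left(b \right)} = 51 b$
$A{\left(1 \left(-20\right),\left(61 + 62\right) - 40 \right)} - n{\left(-20 \right)} = \left(1 \left(-20\right) + \left(\left(61 + 62\right) - 40\right)\right) - 51 \left(-20\right) = \left(-20 + \left(123 - 40\right)\right) - -1020 = \left(-20 + 83\right) + 1020 = 63 + 1020 = 1083$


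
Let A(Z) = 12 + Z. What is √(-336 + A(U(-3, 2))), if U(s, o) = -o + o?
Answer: 18*I ≈ 18.0*I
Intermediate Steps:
U(s, o) = 0
√(-336 + A(U(-3, 2))) = √(-336 + (12 + 0)) = √(-336 + 12) = √(-324) = 18*I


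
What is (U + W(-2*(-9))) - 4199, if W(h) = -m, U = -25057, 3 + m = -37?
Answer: -29216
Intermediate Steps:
m = -40 (m = -3 - 37 = -40)
W(h) = 40 (W(h) = -1*(-40) = 40)
(U + W(-2*(-9))) - 4199 = (-25057 + 40) - 4199 = -25017 - 4199 = -29216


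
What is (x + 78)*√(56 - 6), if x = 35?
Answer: 565*√2 ≈ 799.03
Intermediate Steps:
(x + 78)*√(56 - 6) = (35 + 78)*√(56 - 6) = 113*√50 = 113*(5*√2) = 565*√2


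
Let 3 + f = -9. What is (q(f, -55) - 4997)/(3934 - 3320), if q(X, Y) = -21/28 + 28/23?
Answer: -459681/56488 ≈ -8.1377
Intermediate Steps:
f = -12 (f = -3 - 9 = -12)
q(X, Y) = 43/92 (q(X, Y) = -21*1/28 + 28*(1/23) = -¾ + 28/23 = 43/92)
(q(f, -55) - 4997)/(3934 - 3320) = (43/92 - 4997)/(3934 - 3320) = -459681/92/614 = -459681/92*1/614 = -459681/56488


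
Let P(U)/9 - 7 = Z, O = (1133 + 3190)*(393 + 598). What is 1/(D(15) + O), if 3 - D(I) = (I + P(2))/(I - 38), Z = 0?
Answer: 23/98534286 ≈ 2.3342e-7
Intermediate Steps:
O = 4284093 (O = 4323*991 = 4284093)
P(U) = 63 (P(U) = 63 + 9*0 = 63 + 0 = 63)
D(I) = 3 - (63 + I)/(-38 + I) (D(I) = 3 - (I + 63)/(I - 38) = 3 - (63 + I)/(-38 + I))
1/(D(15) + O) = 1/((-177 + 2*15)/(-38 + 15) + 4284093) = 1/((-177 + 30)/(-23) + 4284093) = 1/(-1/23*(-147) + 4284093) = 1/(147/23 + 4284093) = 1/(98534286/23) = 23/98534286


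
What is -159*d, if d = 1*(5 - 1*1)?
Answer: -636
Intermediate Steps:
d = 4 (d = 1*(5 - 1) = 1*4 = 4)
-159*d = -159*4 = -636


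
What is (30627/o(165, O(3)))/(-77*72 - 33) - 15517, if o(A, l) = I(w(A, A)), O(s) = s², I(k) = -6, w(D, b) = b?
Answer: -57688803/3718 ≈ -15516.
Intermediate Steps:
o(A, l) = -6
(30627/o(165, O(3)))/(-77*72 - 33) - 15517 = (30627/(-6))/(-77*72 - 33) - 15517 = (30627*(-⅙))/(-5544 - 33) - 15517 = -10209/2/(-5577) - 15517 = -10209/2*(-1/5577) - 15517 = 3403/3718 - 15517 = -57688803/3718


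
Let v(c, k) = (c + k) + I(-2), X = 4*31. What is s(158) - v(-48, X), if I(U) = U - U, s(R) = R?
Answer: 82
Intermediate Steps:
I(U) = 0
X = 124
v(c, k) = c + k (v(c, k) = (c + k) + 0 = c + k)
s(158) - v(-48, X) = 158 - (-48 + 124) = 158 - 1*76 = 158 - 76 = 82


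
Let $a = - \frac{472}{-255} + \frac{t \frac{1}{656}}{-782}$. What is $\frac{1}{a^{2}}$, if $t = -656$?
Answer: $\frac{137592900}{472062529} \approx 0.29147$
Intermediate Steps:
$a = \frac{21727}{11730}$ ($a = - \frac{472}{-255} + \frac{\left(-656\right) \frac{1}{656}}{-782} = \left(-472\right) \left(- \frac{1}{255}\right) + \left(-656\right) \frac{1}{656} \left(- \frac{1}{782}\right) = \frac{472}{255} - - \frac{1}{782} = \frac{472}{255} + \frac{1}{782} = \frac{21727}{11730} \approx 1.8523$)
$\frac{1}{a^{2}} = \frac{1}{\left(\frac{21727}{11730}\right)^{2}} = \frac{1}{\frac{472062529}{137592900}} = \frac{137592900}{472062529}$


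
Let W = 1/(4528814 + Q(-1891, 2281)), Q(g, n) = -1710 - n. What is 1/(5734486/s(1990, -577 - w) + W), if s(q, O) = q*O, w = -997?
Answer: 1890923531700/12973767490889 ≈ 0.14575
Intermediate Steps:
s(q, O) = O*q
W = 1/4524823 (W = 1/(4528814 + (-1710 - 1*2281)) = 1/(4528814 + (-1710 - 2281)) = 1/(4528814 - 3991) = 1/4524823 ≈ 2.2100e-7)
1/(5734486/s(1990, -577 - w) + W) = 1/(5734486/(((-577 - 1*(-997))*1990)) + 1/4524823) = 1/(5734486/(((-577 + 997)*1990)) + 1/4524823) = 1/(5734486/((420*1990)) + 1/4524823) = 1/(5734486/835800 + 1/4524823) = 1/(5734486*(1/835800) + 1/4524823) = 1/(2867243/417900 + 1/4524823) = 1/(12973767490889/1890923531700) = 1890923531700/12973767490889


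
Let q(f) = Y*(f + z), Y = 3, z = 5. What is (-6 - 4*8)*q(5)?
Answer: -1140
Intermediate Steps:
q(f) = 15 + 3*f (q(f) = 3*(f + 5) = 3*(5 + f) = 15 + 3*f)
(-6 - 4*8)*q(5) = (-6 - 4*8)*(15 + 3*5) = (-6 - 32)*(15 + 15) = -38*30 = -1140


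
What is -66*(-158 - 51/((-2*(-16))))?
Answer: 168531/16 ≈ 10533.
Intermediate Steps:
-66*(-158 - 51/((-2*(-16)))) = -66*(-158 - 51/32) = -66*(-5107/32) = 168531/16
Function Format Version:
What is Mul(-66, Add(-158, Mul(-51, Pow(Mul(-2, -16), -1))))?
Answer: Rational(168531, 16) ≈ 10533.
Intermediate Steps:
Mul(-66, Add(-158, Mul(-51, Pow(Mul(-2, -16), -1)))) = Mul(-66, Add(-158, Mul(-51, Pow(32, -1)))) = Mul(-66, Add(-158, Mul(-51, Rational(1, 32)))) = Mul(-66, Add(-158, Rational(-51, 32))) = Mul(-66, Rational(-5107, 32)) = Rational(168531, 16)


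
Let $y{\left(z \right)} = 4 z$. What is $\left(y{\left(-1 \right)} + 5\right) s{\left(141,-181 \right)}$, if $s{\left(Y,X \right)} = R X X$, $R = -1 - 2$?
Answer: $-98283$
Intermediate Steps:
$R = -3$
$s{\left(Y,X \right)} = - 3 X^{2}$ ($s{\left(Y,X \right)} = - 3 X X = - 3 X^{2}$)
$\left(y{\left(-1 \right)} + 5\right) s{\left(141,-181 \right)} = \left(4 \left(-1\right) + 5\right) \left(- 3 \left(-181\right)^{2}\right) = \left(-4 + 5\right) \left(\left(-3\right) 32761\right) = 1 \left(-98283\right) = -98283$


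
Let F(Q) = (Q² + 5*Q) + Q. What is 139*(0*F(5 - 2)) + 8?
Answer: 8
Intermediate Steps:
F(Q) = Q² + 6*Q
139*(0*F(5 - 2)) + 8 = 139*(0*((5 - 2)*(6 + (5 - 2)))) + 8 = 139*(0*(3*(6 + 3))) + 8 = 139*(0*(3*9)) + 8 = 139*(0*27) + 8 = 139*0 + 8 = 0 + 8 = 8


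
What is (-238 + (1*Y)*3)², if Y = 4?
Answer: 51076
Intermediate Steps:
(-238 + (1*Y)*3)² = (-238 + (1*4)*3)² = (-238 + 4*3)² = (-238 + 12)² = (-226)² = 51076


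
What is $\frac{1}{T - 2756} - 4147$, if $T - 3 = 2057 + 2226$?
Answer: $- \frac{6344909}{1530} \approx -4147.0$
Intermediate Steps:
$T = 4286$ ($T = 3 + \left(2057 + 2226\right) = 3 + 4283 = 4286$)
$\frac{1}{T - 2756} - 4147 = \frac{1}{4286 - 2756} - 4147 = \frac{1}{1530} - 4147 = - \frac{6344909}{1530}$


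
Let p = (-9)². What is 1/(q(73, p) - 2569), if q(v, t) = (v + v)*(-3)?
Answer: -1/3007 ≈ -0.00033256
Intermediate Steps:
p = 81
q(v, t) = -6*v (q(v, t) = (2*v)*(-3) = -6*v)
1/(q(73, p) - 2569) = 1/(-6*73 - 2569) = 1/(-438 - 2569) = 1/(-3007) = -1/3007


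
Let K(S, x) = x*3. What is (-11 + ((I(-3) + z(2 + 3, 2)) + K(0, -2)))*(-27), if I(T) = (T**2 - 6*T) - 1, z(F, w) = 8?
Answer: -459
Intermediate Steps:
K(S, x) = 3*x
I(T) = -1 + T**2 - 6*T
(-11 + ((I(-3) + z(2 + 3, 2)) + K(0, -2)))*(-27) = (-11 + (((-1 + (-3)**2 - 6*(-3)) + 8) + 3*(-2)))*(-27) = (-11 + (((-1 + 9 + 18) + 8) - 6))*(-27) = (-11 + ((26 + 8) - 6))*(-27) = (-11 + (34 - 6))*(-27) = (-11 + 28)*(-27) = 17*(-27) = -459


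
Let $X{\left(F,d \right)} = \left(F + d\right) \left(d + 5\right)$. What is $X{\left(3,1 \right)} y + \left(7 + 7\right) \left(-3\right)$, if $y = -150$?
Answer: $-3642$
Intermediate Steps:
$X{\left(F,d \right)} = \left(5 + d\right) \left(F + d\right)$ ($X{\left(F,d \right)} = \left(F + d\right) \left(5 + d\right) = \left(5 + d\right) \left(F + d\right)$)
$X{\left(3,1 \right)} y + \left(7 + 7\right) \left(-3\right) = \left(1^{2} + 5 \cdot 3 + 5 \cdot 1 + 3 \cdot 1\right) \left(-150\right) + \left(7 + 7\right) \left(-3\right) = \left(1 + 15 + 5 + 3\right) \left(-150\right) + 14 \left(-3\right) = 24 \left(-150\right) - 42 = -3600 - 42 = -3642$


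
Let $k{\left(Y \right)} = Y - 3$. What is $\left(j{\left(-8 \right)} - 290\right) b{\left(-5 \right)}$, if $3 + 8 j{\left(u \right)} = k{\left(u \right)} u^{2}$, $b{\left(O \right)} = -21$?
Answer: $\frac{63567}{8} \approx 7945.9$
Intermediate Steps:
$k{\left(Y \right)} = -3 + Y$ ($k{\left(Y \right)} = Y - 3 = -3 + Y$)
$j{\left(u \right)} = - \frac{3}{8} + \frac{u^{2} \left(-3 + u\right)}{8}$ ($j{\left(u \right)} = - \frac{3}{8} + \frac{\left(-3 + u\right) u^{2}}{8} = - \frac{3}{8} + \frac{u^{2} \left(-3 + u\right)}{8}$)
$\left(j{\left(-8 \right)} - 290\right) b{\left(-5 \right)} = \left(\left(- \frac{3}{8} + \frac{\left(-8\right)^{2} \left(-3 - 8\right)}{8}\right) - 290\right) \left(-21\right) = \left(\left(- \frac{3}{8} + \frac{1}{8} \cdot 64 \left(-11\right)\right) - 290\right) \left(-21\right) = \left(\left(- \frac{3}{8} - 88\right) - 290\right) \left(-21\right) = \left(- \frac{707}{8} - 290\right) \left(-21\right) = \left(- \frac{3027}{8}\right) \left(-21\right) = \frac{63567}{8}$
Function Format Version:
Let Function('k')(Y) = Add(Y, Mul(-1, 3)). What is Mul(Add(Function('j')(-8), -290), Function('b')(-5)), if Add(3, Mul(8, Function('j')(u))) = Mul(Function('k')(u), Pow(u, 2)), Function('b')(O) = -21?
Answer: Rational(63567, 8) ≈ 7945.9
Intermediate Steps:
Function('k')(Y) = Add(-3, Y) (Function('k')(Y) = Add(Y, -3) = Add(-3, Y))
Function('j')(u) = Add(Rational(-3, 8), Mul(Rational(1, 8), Pow(u, 2), Add(-3, u))) (Function('j')(u) = Add(Rational(-3, 8), Mul(Rational(1, 8), Mul(Add(-3, u), Pow(u, 2)))) = Add(Rational(-3, 8), Mul(Rational(1, 8), Mul(Pow(u, 2), Add(-3, u)))) = Add(Rational(-3, 8), Mul(Rational(1, 8), Pow(u, 2), Add(-3, u))))
Mul(Add(Function('j')(-8), -290), Function('b')(-5)) = Mul(Add(Add(Rational(-3, 8), Mul(Rational(1, 8), Pow(-8, 2), Add(-3, -8))), -290), -21) = Mul(Add(Add(Rational(-3, 8), Mul(Rational(1, 8), 64, -11)), -290), -21) = Mul(Add(Add(Rational(-3, 8), -88), -290), -21) = Mul(Add(Rational(-707, 8), -290), -21) = Mul(Rational(-3027, 8), -21) = Rational(63567, 8)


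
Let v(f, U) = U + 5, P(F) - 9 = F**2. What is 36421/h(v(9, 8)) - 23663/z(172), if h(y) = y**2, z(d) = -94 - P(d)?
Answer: 1085229274/5017103 ≈ 216.31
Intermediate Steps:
P(F) = 9 + F**2
z(d) = -103 - d**2 (z(d) = -94 - (9 + d**2) = -94 + (-9 - d**2) = -103 - d**2)
v(f, U) = 5 + U
36421/h(v(9, 8)) - 23663/z(172) = 36421/((5 + 8)**2) - 23663/(-103 - 1*172**2) = 36421/(13**2) - 23663/(-103 - 1*29584) = 36421/169 - 23663/(-103 - 29584) = 36421*(1/169) - 23663/(-29687) = 36421/169 - 23663*(-1/29687) = 36421/169 + 23663/29687 = 1085229274/5017103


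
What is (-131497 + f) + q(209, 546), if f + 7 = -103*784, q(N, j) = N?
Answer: -212047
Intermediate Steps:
f = -80759 (f = -7 - 103*784 = -7 - 80752 = -80759)
(-131497 + f) + q(209, 546) = (-131497 - 80759) + 209 = -212256 + 209 = -212047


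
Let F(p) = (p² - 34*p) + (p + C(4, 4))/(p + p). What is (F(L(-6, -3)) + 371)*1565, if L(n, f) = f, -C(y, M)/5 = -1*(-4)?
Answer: 4561975/6 ≈ 7.6033e+5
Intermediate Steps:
C(y, M) = -20 (C(y, M) = -(-5)*(-4) = -5*4 = -20)
F(p) = p² - 34*p + (-20 + p)/(2*p) (F(p) = (p² - 34*p) + (p - 20)/(p + p) = (p² - 34*p) + (-20 + p)/((2*p)) = (p² - 34*p) + (-20 + p)*(1/(2*p)) = (p² - 34*p) + (-20 + p)/(2*p) = p² - 34*p + (-20 + p)/(2*p))
(F(L(-6, -3)) + 371)*1565 = ((½ + (-3)² - 34*(-3) - 10/(-3)) + 371)*1565 = ((½ + 9 + 102 - 10*(-⅓)) + 371)*1565 = ((½ + 9 + 102 + 10/3) + 371)*1565 = (689/6 + 371)*1565 = (2915/6)*1565 = 4561975/6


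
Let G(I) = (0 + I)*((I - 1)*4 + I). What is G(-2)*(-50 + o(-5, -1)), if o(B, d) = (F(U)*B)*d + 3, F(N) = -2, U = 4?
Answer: -1596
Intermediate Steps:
G(I) = I*(-4 + 5*I) (G(I) = I*((-1 + I)*4 + I) = I*((-4 + 4*I) + I) = I*(-4 + 5*I))
o(B, d) = 3 - 2*B*d (o(B, d) = (-2*B)*d + 3 = -2*B*d + 3 = 3 - 2*B*d)
G(-2)*(-50 + o(-5, -1)) = (-2*(-4 + 5*(-2)))*(-50 + (3 - 2*(-5)*(-1))) = (-2*(-4 - 10))*(-50 + (3 - 10)) = (-2*(-14))*(-50 - 7) = 28*(-57) = -1596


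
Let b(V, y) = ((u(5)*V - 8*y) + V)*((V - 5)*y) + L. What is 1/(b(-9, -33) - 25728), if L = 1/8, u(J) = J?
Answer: 8/570337 ≈ 1.4027e-5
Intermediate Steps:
L = ⅛ ≈ 0.12500
b(V, y) = ⅛ + y*(-5 + V)*(-8*y + 6*V) (b(V, y) = ((5*V - 8*y) + V)*((V - 5)*y) + ⅛ = ((-8*y + 5*V) + V)*((-5 + V)*y) + ⅛ = (-8*y + 6*V)*(y*(-5 + V)) + ⅛ = y*(-5 + V)*(-8*y + 6*V) + ⅛ = ⅛ + y*(-5 + V)*(-8*y + 6*V))
1/(b(-9, -33) - 25728) = 1/((⅛ + 40*(-33)² - 30*(-9)*(-33) - 8*(-9)*(-33)² + 6*(-33)*(-9)²) - 25728) = 1/((⅛ + 40*1089 - 8910 - 8*(-9)*1089 + 6*(-33)*81) - 25728) = 1/((⅛ + 43560 - 8910 + 78408 - 16038) - 25728) = 1/(776161/8 - 25728) = 1/(570337/8) = 8/570337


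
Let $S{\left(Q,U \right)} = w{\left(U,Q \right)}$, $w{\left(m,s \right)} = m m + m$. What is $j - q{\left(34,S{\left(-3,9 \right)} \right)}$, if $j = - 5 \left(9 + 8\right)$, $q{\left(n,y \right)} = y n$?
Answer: $-3145$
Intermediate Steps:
$w{\left(m,s \right)} = m + m^{2}$ ($w{\left(m,s \right)} = m^{2} + m = m + m^{2}$)
$S{\left(Q,U \right)} = U \left(1 + U\right)$
$q{\left(n,y \right)} = n y$
$j = -85$ ($j = \left(-5\right) 17 = -85$)
$j - q{\left(34,S{\left(-3,9 \right)} \right)} = -85 - 34 \cdot 9 \left(1 + 9\right) = -85 - 34 \cdot 9 \cdot 10 = -85 - 34 \cdot 90 = -85 - 3060 = -3145$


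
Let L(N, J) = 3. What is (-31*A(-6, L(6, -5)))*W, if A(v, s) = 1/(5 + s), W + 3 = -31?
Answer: 527/4 ≈ 131.75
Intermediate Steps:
W = -34 (W = -3 - 31 = -34)
(-31*A(-6, L(6, -5)))*W = -31/(5 + 3)*(-34) = -31/8*(-34) = 527/4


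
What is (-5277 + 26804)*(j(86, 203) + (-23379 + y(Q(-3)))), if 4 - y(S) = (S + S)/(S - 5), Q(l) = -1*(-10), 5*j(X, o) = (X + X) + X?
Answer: -2510844699/5 ≈ -5.0217e+8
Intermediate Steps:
j(X, o) = 3*X/5 (j(X, o) = ((X + X) + X)/5 = (2*X + X)/5 = (3*X)/5 = 3*X/5)
Q(l) = 10
y(S) = 4 - 2*S/(-5 + S) (y(S) = 4 - (S + S)/(S - 5) = 4 - 2*S/(-5 + S))
(-5277 + 26804)*(j(86, 203) + (-23379 + y(Q(-3)))) = (-5277 + 26804)*((3/5)*86 + (-23379 + 2*(-10 + 10)/(-5 + 10))) = 21527*(258/5 + (-23379 + 2*0/5)) = 21527*(258/5 + (-23379 + 2*(1/5)*0)) = 21527*(258/5 + (-23379 + 0)) = 21527*(258/5 - 23379) = 21527*(-116637/5) = -2510844699/5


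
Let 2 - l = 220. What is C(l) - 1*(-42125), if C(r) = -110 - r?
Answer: 42233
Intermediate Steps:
l = -218 (l = 2 - 1*220 = 2 - 220 = -218)
C(l) - 1*(-42125) = (-110 - 1*(-218)) - 1*(-42125) = (-110 + 218) + 42125 = 108 + 42125 = 42233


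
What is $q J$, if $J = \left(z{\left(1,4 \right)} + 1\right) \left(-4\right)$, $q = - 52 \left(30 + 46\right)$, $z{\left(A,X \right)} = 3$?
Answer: $63232$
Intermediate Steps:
$q = -3952$ ($q = \left(-52\right) 76 = -3952$)
$J = -16$ ($J = \left(3 + 1\right) \left(-4\right) = 4 \left(-4\right) = -16$)
$q J = \left(-3952\right) \left(-16\right) = 63232$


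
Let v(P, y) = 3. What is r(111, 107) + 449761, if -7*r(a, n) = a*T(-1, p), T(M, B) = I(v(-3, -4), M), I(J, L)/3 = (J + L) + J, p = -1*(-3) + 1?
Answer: 3146662/7 ≈ 4.4952e+5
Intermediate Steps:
p = 4 (p = 3 + 1 = 4)
I(J, L) = 3*L + 6*J (I(J, L) = 3*((J + L) + J) = 3*(L + 2*J) = 3*L + 6*J)
T(M, B) = 18 + 3*M (T(M, B) = 3*M + 6*3 = 3*M + 18 = 18 + 3*M)
r(a, n) = -15*a/7 (r(a, n) = -a*(18 + 3*(-1))/7 = -a*(18 - 3)/7 = -a*15/7 = -15*a/7)
r(111, 107) + 449761 = -15/7*111 + 449761 = -1665/7 + 449761 = 3146662/7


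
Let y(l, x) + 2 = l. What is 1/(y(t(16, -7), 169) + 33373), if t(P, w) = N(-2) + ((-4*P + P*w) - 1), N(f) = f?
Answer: 1/33192 ≈ 3.0128e-5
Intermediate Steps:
t(P, w) = -3 - 4*P + P*w (t(P, w) = -2 + ((-4*P + P*w) - 1) = -2 + (-1 - 4*P + P*w) = -3 - 4*P + P*w)
y(l, x) = -2 + l
1/(y(t(16, -7), 169) + 33373) = 1/((-2 + (-3 - 4*16 + 16*(-7))) + 33373) = 1/((-2 + (-3 - 64 - 112)) + 33373) = 1/((-2 - 179) + 33373) = 1/(-181 + 33373) = 1/33192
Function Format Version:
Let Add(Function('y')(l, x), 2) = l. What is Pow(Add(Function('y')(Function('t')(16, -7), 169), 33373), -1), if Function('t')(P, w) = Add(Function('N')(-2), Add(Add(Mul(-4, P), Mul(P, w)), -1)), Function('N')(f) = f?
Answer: Rational(1, 33192) ≈ 3.0128e-5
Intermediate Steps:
Function('t')(P, w) = Add(-3, Mul(-4, P), Mul(P, w)) (Function('t')(P, w) = Add(-2, Add(Add(Mul(-4, P), Mul(P, w)), -1)) = Add(-2, Add(-1, Mul(-4, P), Mul(P, w))) = Add(-3, Mul(-4, P), Mul(P, w)))
Function('y')(l, x) = Add(-2, l)
Pow(Add(Function('y')(Function('t')(16, -7), 169), 33373), -1) = Pow(Add(Add(-2, Add(-3, Mul(-4, 16), Mul(16, -7))), 33373), -1) = Pow(Add(Add(-2, Add(-3, -64, -112)), 33373), -1) = Pow(Add(Add(-2, -179), 33373), -1) = Pow(Add(-181, 33373), -1) = Pow(33192, -1) = Rational(1, 33192)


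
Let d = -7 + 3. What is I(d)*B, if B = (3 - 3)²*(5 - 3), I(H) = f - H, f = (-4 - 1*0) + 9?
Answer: 0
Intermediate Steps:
d = -4
f = 5 (f = (-4 + 0) + 9 = -4 + 9 = 5)
I(H) = 5 - H
B = 0 (B = 0²*2 = 0*2 = 0)
I(d)*B = (5 - 1*(-4))*0 = (5 + 4)*0 = 9*0 = 0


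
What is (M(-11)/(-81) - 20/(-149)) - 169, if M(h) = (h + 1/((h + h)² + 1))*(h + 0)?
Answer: -332397437/1951155 ≈ -170.36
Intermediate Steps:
M(h) = h*(h + 1/(1 + 4*h²)) (M(h) = (h + 1/((2*h)² + 1))*h = (h + 1/(4*h² + 1))*h = (h + 1/(1 + 4*h²))*h = h*(h + 1/(1 + 4*h²)))
(M(-11)/(-81) - 20/(-149)) - 169 = (-11*(1 - 11 + 4*(-11)³)/(1 + 4*(-11)²)/(-81) - 20/(-149)) - 169 = (-11*(1 - 11 + 4*(-1331))/(1 + 4*121)*(-1/81) - 20*(-1/149)) - 169 = (-11*(1 - 11 - 5324)/(1 + 484)*(-1/81) + 20/149) - 169 = (-11*(-5334)/485*(-1/81) + 20/149) - 169 = (-11*1/485*(-5334)*(-1/81) + 20/149) - 169 = ((58674/485)*(-1/81) + 20/149) - 169 = (-19558/13095 + 20/149) - 169 = -2652242/1951155 - 169 = -332397437/1951155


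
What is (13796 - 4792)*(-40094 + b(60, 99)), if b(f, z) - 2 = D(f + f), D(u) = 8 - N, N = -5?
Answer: -360871316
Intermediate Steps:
D(u) = 13 (D(u) = 8 - 1*(-5) = 8 + 5 = 13)
b(f, z) = 15 (b(f, z) = 2 + 13 = 15)
(13796 - 4792)*(-40094 + b(60, 99)) = (13796 - 4792)*(-40094 + 15) = 9004*(-40079) = -360871316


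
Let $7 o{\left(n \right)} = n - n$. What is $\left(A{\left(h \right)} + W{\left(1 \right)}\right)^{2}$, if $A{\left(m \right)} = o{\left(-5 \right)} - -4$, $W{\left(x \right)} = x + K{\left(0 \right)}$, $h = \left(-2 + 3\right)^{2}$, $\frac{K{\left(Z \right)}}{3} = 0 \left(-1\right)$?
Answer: $25$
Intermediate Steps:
$o{\left(n \right)} = 0$ ($o{\left(n \right)} = \frac{n - n}{7} = \frac{1}{7} \cdot 0 = 0$)
$K{\left(Z \right)} = 0$ ($K{\left(Z \right)} = 3 \cdot 0 \left(-1\right) = 3 \cdot 0 = 0$)
$h = 1$ ($h = 1^{2} = 1$)
$W{\left(x \right)} = x$ ($W{\left(x \right)} = x + 0 = x$)
$A{\left(m \right)} = 4$ ($A{\left(m \right)} = 0 - -4 = 0 + 4 = 4$)
$\left(A{\left(h \right)} + W{\left(1 \right)}\right)^{2} = \left(4 + 1\right)^{2} = 5^{2} = 25$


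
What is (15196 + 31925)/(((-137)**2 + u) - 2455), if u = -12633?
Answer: 15707/1227 ≈ 12.801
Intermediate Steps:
(15196 + 31925)/(((-137)**2 + u) - 2455) = (15196 + 31925)/(((-137)**2 - 12633) - 2455) = 47121/((18769 - 12633) - 2455) = 47121/(6136 - 2455) = 47121/3681 = 47121*(1/3681) = 15707/1227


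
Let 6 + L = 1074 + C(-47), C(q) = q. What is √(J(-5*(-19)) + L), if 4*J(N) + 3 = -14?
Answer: 7*√83/2 ≈ 31.887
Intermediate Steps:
J(N) = -17/4 (J(N) = -¾ + (¼)*(-14) = -¾ - 7/2 = -17/4)
L = 1021 (L = -6 + (1074 - 47) = -6 + 1027 = 1021)
√(J(-5*(-19)) + L) = √(-17/4 + 1021) = √(4067/4) = 7*√83/2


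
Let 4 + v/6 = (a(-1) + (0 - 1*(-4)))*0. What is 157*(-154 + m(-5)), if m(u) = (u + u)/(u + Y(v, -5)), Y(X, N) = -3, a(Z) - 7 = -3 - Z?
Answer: -95927/4 ≈ -23982.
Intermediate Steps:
a(Z) = 4 - Z (a(Z) = 7 + (-3 - Z) = 4 - Z)
v = -24 (v = -24 + 6*(((4 - 1*(-1)) + (0 - 1*(-4)))*0) = -24 + 6*(((4 + 1) + (0 + 4))*0) = -24 + 6*((5 + 4)*0) = -24 + 6*(9*0) = -24 + 6*0 = -24 + 0 = -24)
m(u) = 2*u/(-3 + u) (m(u) = (u + u)/(u - 3) = (2*u)/(-3 + u) = 2*u/(-3 + u))
157*(-154 + m(-5)) = 157*(-154 + 2*(-5)/(-3 - 5)) = 157*(-154 + 2*(-5)/(-8)) = 157*(-154 + 2*(-5)*(-⅛)) = 157*(-154 + 5/4) = 157*(-611/4) = -95927/4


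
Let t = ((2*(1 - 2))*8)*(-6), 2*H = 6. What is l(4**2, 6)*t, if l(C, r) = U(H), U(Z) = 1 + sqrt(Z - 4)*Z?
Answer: 96 + 288*I ≈ 96.0 + 288.0*I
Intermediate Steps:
H = 3 (H = (1/2)*6 = 3)
U(Z) = 1 + Z*sqrt(-4 + Z) (U(Z) = 1 + sqrt(-4 + Z)*Z = 1 + Z*sqrt(-4 + Z))
l(C, r) = 1 + 3*I (l(C, r) = 1 + 3*sqrt(-4 + 3) = 1 + 3*sqrt(-1) = 1 + 3*I)
t = 96 (t = ((2*(-1))*8)*(-6) = -2*8*(-6) = -16*(-6) = 96)
l(4**2, 6)*t = (1 + 3*I)*96 = 96 + 288*I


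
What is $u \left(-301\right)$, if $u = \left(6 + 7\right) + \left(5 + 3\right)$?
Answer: $-6321$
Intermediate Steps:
$u = 21$ ($u = 13 + 8 = 21$)
$u \left(-301\right) = 21 \left(-301\right) = -6321$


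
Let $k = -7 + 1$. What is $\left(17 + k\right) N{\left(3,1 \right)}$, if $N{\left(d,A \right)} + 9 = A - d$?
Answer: $-121$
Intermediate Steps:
$N{\left(d,A \right)} = -9 + A - d$ ($N{\left(d,A \right)} = -9 + \left(A - d\right) = -9 + A - d$)
$k = -6$
$\left(17 + k\right) N{\left(3,1 \right)} = \left(17 - 6\right) \left(-9 + 1 - 3\right) = 11 \left(-9 + 1 - 3\right) = 11 \left(-11\right) = -121$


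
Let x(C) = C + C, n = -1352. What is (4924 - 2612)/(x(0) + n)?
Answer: -289/169 ≈ -1.7101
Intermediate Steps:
x(C) = 2*C
(4924 - 2612)/(x(0) + n) = (4924 - 2612)/(2*0 - 1352) = 2312/(0 - 1352) = 2312/(-1352) = 2312*(-1/1352) = -289/169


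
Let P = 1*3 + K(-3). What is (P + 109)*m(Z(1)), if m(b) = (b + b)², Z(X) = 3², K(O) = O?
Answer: 35316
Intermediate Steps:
Z(X) = 9
m(b) = 4*b² (m(b) = (2*b)² = 4*b²)
P = 0 (P = 1*3 - 3 = 3 - 3 = 0)
(P + 109)*m(Z(1)) = (0 + 109)*(4*9²) = 109*(4*81) = 109*324 = 35316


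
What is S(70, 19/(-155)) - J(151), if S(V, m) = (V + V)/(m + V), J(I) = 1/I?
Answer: 3265869/1635481 ≈ 1.9969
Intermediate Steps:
S(V, m) = 2*V/(V + m) (S(V, m) = (2*V)/(V + m) = 2*V/(V + m))
S(70, 19/(-155)) - J(151) = 2*70/(70 + 19/(-155)) - 1/151 = 2*70/(70 + 19*(-1/155)) - 1*1/151 = 2*70/(70 - 19/155) - 1/151 = 2*70/(10831/155) - 1/151 = 2*70*(155/10831) - 1/151 = 21700/10831 - 1/151 = 3265869/1635481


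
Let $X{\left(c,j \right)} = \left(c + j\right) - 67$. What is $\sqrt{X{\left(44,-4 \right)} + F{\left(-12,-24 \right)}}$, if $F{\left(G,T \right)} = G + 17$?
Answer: $i \sqrt{22} \approx 4.6904 i$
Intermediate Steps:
$F{\left(G,T \right)} = 17 + G$
$X{\left(c,j \right)} = -67 + c + j$
$\sqrt{X{\left(44,-4 \right)} + F{\left(-12,-24 \right)}} = \sqrt{\left(-67 + 44 - 4\right) + \left(17 - 12\right)} = \sqrt{-27 + 5} = \sqrt{-22} = i \sqrt{22}$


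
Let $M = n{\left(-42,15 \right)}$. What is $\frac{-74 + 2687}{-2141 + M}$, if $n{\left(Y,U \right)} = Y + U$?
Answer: $- \frac{2613}{2168} \approx -1.2053$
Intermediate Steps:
$n{\left(Y,U \right)} = U + Y$
$M = -27$ ($M = 15 - 42 = -27$)
$\frac{-74 + 2687}{-2141 + M} = \frac{-74 + 2687}{-2141 - 27} = \frac{2613}{-2168} = 2613 \left(- \frac{1}{2168}\right) = - \frac{2613}{2168}$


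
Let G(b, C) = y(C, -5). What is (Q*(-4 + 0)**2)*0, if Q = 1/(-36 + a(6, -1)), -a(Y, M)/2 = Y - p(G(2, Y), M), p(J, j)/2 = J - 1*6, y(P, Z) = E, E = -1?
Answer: 0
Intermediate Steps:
y(P, Z) = -1
G(b, C) = -1
p(J, j) = -12 + 2*J (p(J, j) = 2*(J - 1*6) = 2*(J - 6) = 2*(-6 + J) = -12 + 2*J)
a(Y, M) = -28 - 2*Y (a(Y, M) = -2*(Y - (-12 + 2*(-1))) = -2*(Y - (-12 - 2)) = -2*(Y - 1*(-14)) = -2*(Y + 14) = -2*(14 + Y) = -28 - 2*Y)
Q = -1/76 (Q = 1/(-36 + (-28 - 2*6)) = 1/(-36 + (-28 - 12)) = 1/(-36 - 40) = 1/(-76) = -1/76 ≈ -0.013158)
(Q*(-4 + 0)**2)*0 = -(-4 + 0)**2/76*0 = -1/76*(-4)**2*0 = -1/76*16*0 = -4/19*0 = 0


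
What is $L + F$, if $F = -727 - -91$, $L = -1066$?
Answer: $-1702$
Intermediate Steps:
$F = -636$ ($F = -727 + 91 = -636$)
$L + F = -1066 - 636 = -1702$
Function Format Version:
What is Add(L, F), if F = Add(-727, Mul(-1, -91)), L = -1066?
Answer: -1702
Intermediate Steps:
F = -636 (F = Add(-727, 91) = -636)
Add(L, F) = Add(-1066, -636) = -1702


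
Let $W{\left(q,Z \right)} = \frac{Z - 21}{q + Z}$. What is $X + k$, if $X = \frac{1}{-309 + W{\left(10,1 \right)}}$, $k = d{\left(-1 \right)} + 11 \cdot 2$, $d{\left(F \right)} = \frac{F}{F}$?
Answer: $\frac{78626}{3419} \approx 22.997$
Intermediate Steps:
$d{\left(F \right)} = 1$
$W{\left(q,Z \right)} = \frac{-21 + Z}{Z + q}$
$k = 23$ ($k = 1 + 11 \cdot 2 = 1 + 22 = 23$)
$X = - \frac{11}{3419}$ ($X = \frac{1}{-309 + \frac{-21 + 1}{1 + 10}} = \frac{1}{-309 + \frac{1}{11} \left(-20\right)} = \frac{1}{-309 - \frac{20}{11}} = \frac{1}{- \frac{3419}{11}} = - \frac{11}{3419} \approx -0.0032173$)
$X + k = - \frac{11}{3419} + 23 = \frac{78626}{3419}$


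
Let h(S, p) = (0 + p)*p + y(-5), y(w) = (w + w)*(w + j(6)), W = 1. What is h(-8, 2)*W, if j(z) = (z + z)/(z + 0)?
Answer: 34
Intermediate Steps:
j(z) = 2 (j(z) = (2*z)/z = 2)
y(w) = 2*w*(2 + w) (y(w) = (w + w)*(w + 2) = (2*w)*(2 + w) = 2*w*(2 + w))
h(S, p) = 30 + p² (h(S, p) = (0 + p)*p + 2*(-5)*(2 - 5) = p*p + 2*(-5)*(-3) = p² + 30 = 30 + p²)
h(-8, 2)*W = (30 + 2²)*1 = (30 + 4)*1 = 34*1 = 34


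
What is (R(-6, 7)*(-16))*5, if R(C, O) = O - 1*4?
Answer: -240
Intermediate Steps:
R(C, O) = -4 + O (R(C, O) = O - 4 = -4 + O)
(R(-6, 7)*(-16))*5 = ((-4 + 7)*(-16))*5 = (3*(-16))*5 = -48*5 = -240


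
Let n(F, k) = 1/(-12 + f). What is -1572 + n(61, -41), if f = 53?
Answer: -64451/41 ≈ -1572.0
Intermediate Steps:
n(F, k) = 1/41 (n(F, k) = 1/(-12 + 53) = 1/41)
-1572 + n(61, -41) = -1572 + 1/41 = -64451/41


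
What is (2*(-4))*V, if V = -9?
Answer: 72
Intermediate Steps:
(2*(-4))*V = (2*(-4))*(-9) = -8*(-9) = 72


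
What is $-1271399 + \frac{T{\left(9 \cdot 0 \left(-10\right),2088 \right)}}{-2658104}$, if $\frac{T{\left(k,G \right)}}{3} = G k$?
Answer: $-1271399$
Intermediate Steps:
$T{\left(k,G \right)} = 3 G k$
$-1271399 + \frac{T{\left(9 \cdot 0 \left(-10\right),2088 \right)}}{-2658104} = -1271399 + \frac{3 \cdot 2088 \cdot 9 \cdot 0 \left(-10\right)}{-2658104} = -1271399 + 3 \cdot 2088 \cdot 0 \left(-10\right) \left(- \frac{1}{2658104}\right) = -1271399 + 3 \cdot 2088 \cdot 0 \left(- \frac{1}{2658104}\right) = -1271399 + 0 \left(- \frac{1}{2658104}\right) = -1271399 + 0 = -1271399$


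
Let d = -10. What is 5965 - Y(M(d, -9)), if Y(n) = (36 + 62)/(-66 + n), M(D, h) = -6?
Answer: 214789/36 ≈ 5966.4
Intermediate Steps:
Y(n) = 98/(-66 + n)
5965 - Y(M(d, -9)) = 5965 - 98/(-66 - 6) = 5965 - 98/(-72) = 5965 - 98*(-1)/72 = 5965 - 1*(-49/36) = 5965 + 49/36 = 214789/36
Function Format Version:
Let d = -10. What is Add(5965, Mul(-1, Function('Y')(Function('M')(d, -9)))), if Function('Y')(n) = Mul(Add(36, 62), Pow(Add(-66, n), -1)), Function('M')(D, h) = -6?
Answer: Rational(214789, 36) ≈ 5966.4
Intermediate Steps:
Function('Y')(n) = Mul(98, Pow(Add(-66, n), -1))
Add(5965, Mul(-1, Function('Y')(Function('M')(d, -9)))) = Add(5965, Mul(-1, Mul(98, Pow(Add(-66, -6), -1)))) = Add(5965, Mul(-1, Mul(98, Pow(-72, -1)))) = Add(5965, Mul(-1, Mul(98, Rational(-1, 72)))) = Add(5965, Mul(-1, Rational(-49, 36))) = Add(5965, Rational(49, 36)) = Rational(214789, 36)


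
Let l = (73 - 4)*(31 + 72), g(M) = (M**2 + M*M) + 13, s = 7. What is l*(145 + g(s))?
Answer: 1819392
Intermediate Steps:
g(M) = 13 + 2*M**2 (g(M) = (M**2 + M**2) + 13 = 2*M**2 + 13 = 13 + 2*M**2)
l = 7107 (l = 69*103 = 7107)
l*(145 + g(s)) = 7107*(145 + (13 + 2*7**2)) = 7107*(145 + (13 + 2*49)) = 7107*(145 + (13 + 98)) = 7107*(145 + 111) = 7107*256 = 1819392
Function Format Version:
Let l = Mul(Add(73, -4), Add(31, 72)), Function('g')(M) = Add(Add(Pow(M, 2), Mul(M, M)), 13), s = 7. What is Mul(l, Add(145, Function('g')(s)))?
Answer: 1819392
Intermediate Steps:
Function('g')(M) = Add(13, Mul(2, Pow(M, 2))) (Function('g')(M) = Add(Add(Pow(M, 2), Pow(M, 2)), 13) = Add(Mul(2, Pow(M, 2)), 13) = Add(13, Mul(2, Pow(M, 2))))
l = 7107 (l = Mul(69, 103) = 7107)
Mul(l, Add(145, Function('g')(s))) = Mul(7107, Add(145, Add(13, Mul(2, Pow(7, 2))))) = Mul(7107, Add(145, Add(13, Mul(2, 49)))) = Mul(7107, Add(145, Add(13, 98))) = Mul(7107, Add(145, 111)) = Mul(7107, 256) = 1819392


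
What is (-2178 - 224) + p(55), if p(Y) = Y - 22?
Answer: -2369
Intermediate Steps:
p(Y) = -22 + Y
(-2178 - 224) + p(55) = (-2178 - 224) + (-22 + 55) = -2402 + 33 = -2369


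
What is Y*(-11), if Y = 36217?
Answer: -398387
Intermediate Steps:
Y*(-11) = 36217*(-11) = -398387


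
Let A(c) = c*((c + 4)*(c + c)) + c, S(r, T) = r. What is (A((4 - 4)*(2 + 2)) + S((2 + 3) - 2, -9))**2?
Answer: 9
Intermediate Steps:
A(c) = c + 2*c**2*(4 + c) (A(c) = c*((4 + c)*(2*c)) + c = c*(2*c*(4 + c)) + c = 2*c**2*(4 + c) + c = c + 2*c**2*(4 + c))
(A((4 - 4)*(2 + 2)) + S((2 + 3) - 2, -9))**2 = (((4 - 4)*(2 + 2))*(1 + 2*((4 - 4)*(2 + 2))**2 + 8*((4 - 4)*(2 + 2))) + ((2 + 3) - 2))**2 = ((0*4)*(1 + 2*(0*4)**2 + 8*(0*4)) + (5 - 2))**2 = (0*(1 + 2*0**2 + 8*0) + 3)**2 = (0*(1 + 2*0 + 0) + 3)**2 = (0*(1 + 0 + 0) + 3)**2 = (0*1 + 3)**2 = (0 + 3)**2 = 3**2 = 9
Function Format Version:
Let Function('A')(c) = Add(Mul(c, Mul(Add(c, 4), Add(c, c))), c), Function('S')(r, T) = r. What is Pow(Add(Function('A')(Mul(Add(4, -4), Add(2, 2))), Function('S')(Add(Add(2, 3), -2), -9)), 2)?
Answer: 9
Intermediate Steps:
Function('A')(c) = Add(c, Mul(2, Pow(c, 2), Add(4, c))) (Function('A')(c) = Add(Mul(c, Mul(Add(4, c), Mul(2, c))), c) = Add(Mul(c, Mul(2, c, Add(4, c))), c) = Add(Mul(2, Pow(c, 2), Add(4, c)), c) = Add(c, Mul(2, Pow(c, 2), Add(4, c))))
Pow(Add(Function('A')(Mul(Add(4, -4), Add(2, 2))), Function('S')(Add(Add(2, 3), -2), -9)), 2) = Pow(Add(Mul(Mul(Add(4, -4), Add(2, 2)), Add(1, Mul(2, Pow(Mul(Add(4, -4), Add(2, 2)), 2)), Mul(8, Mul(Add(4, -4), Add(2, 2))))), Add(Add(2, 3), -2)), 2) = Pow(Add(Mul(Mul(0, 4), Add(1, Mul(2, Pow(Mul(0, 4), 2)), Mul(8, Mul(0, 4)))), Add(5, -2)), 2) = Pow(Add(Mul(0, Add(1, Mul(2, Pow(0, 2)), Mul(8, 0))), 3), 2) = Pow(Add(Mul(0, Add(1, Mul(2, 0), 0)), 3), 2) = Pow(Add(Mul(0, Add(1, 0, 0)), 3), 2) = Pow(Add(Mul(0, 1), 3), 2) = Pow(Add(0, 3), 2) = Pow(3, 2) = 9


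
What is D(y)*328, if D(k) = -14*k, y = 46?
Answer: -211232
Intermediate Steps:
D(y)*328 = -14*46*328 = -644*328 = -211232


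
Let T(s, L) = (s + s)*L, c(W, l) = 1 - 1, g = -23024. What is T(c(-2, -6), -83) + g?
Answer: -23024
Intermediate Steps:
c(W, l) = 0
T(s, L) = 2*L*s (T(s, L) = (2*s)*L = 2*L*s)
T(c(-2, -6), -83) + g = 2*(-83)*0 - 23024 = 0 - 23024 = -23024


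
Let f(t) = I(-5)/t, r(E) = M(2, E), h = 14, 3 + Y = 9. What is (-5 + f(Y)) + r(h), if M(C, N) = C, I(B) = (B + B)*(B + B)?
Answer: 41/3 ≈ 13.667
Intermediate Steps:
Y = 6 (Y = -3 + 9 = 6)
I(B) = 4*B² (I(B) = (2*B)*(2*B) = 4*B²)
r(E) = 2
f(t) = 100/t (f(t) = (4*(-5)²)/t = (4*25)/t = 100/t)
(-5 + f(Y)) + r(h) = (-5 + 100/6) + 2 = (-5 + 100*(⅙)) + 2 = (-5 + 50/3) + 2 = 35/3 + 2 = 41/3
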